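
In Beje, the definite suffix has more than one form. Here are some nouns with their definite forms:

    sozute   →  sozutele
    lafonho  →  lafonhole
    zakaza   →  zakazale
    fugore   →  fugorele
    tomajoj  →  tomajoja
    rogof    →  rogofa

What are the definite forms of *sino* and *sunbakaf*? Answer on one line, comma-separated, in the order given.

The alternation tracks the final sound of the stem — -a when the stem ends in a consonant (*tomajoj*, *rogof*); -le when the stem ends in a vowel (*sozute*, *lafonho*, *zakaza*, *fugore*).
The final sound of *sino* is /o/, which is a vowel, so the suffix is -le, giving *sinole*.
The final sound of *sunbakaf* is /f/, which is a consonant, so the suffix is -a, giving *sunbakafa*.

sinole, sunbakafa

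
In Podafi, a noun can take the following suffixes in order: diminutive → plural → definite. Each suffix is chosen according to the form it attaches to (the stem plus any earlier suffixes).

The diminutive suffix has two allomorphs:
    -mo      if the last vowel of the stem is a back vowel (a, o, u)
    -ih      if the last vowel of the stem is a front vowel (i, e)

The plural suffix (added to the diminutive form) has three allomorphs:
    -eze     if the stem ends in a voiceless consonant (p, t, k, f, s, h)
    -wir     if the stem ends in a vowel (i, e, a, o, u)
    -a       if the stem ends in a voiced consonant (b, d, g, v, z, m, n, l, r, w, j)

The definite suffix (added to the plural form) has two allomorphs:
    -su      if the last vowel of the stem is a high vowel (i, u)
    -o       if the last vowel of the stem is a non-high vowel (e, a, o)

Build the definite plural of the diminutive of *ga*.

gamowirsu

Since the last vowel of *ga* is /a/ (a back vowel), it takes -mo, giving *gamo*.
Since the final sound of the diminutive form *gamo* is /o/ (a vowel), it takes -wir, giving *gamowir*.
The plural form *gamowir*: last vowel = /i/, a high vowel → -su → *gamowirsu*.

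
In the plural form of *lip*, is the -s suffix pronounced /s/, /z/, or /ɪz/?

The stem *lip* ends in a voiceless non-sibilant consonant.
The plural suffix surfaces as /ɪz/ after sibilants, /s/ after other voiceless consonants, and /z/ after other voiced sounds.
So the plural -s on *lip* is pronounced /s/.

/s/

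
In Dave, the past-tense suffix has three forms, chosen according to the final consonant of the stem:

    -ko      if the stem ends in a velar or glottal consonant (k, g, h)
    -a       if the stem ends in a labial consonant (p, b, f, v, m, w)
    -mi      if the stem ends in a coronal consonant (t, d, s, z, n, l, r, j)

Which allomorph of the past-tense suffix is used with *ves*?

-mi

*ves* — final consonant /s/ (coronal) → -mi.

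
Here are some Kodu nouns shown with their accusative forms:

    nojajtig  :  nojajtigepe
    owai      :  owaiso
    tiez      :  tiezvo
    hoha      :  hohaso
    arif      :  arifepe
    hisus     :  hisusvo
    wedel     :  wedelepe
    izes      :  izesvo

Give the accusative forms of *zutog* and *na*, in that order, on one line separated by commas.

zutogepe, naso

The pattern is sibilance of the final sound: -vo when the stem ends in a sibilant (*tiez*, *hisus*, *izes*); -epe when the stem ends in a non-sibilant consonant (*nojajtig*, *arif*, *wedel*); -so when the stem ends in a vowel (*owai*, *hoha*).
Since the final sound of *zutog* is /g/ (a non-sibilant consonant), it takes -epe, giving *zutogepe*.
*na*: final sound = /a/, a vowel → -so → *naso*.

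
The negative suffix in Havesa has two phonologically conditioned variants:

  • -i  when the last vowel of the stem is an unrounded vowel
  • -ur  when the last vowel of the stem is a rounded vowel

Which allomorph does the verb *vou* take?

The last vowel of *vou* is /u/, which is a rounded vowel, so the suffix is -ur.

-ur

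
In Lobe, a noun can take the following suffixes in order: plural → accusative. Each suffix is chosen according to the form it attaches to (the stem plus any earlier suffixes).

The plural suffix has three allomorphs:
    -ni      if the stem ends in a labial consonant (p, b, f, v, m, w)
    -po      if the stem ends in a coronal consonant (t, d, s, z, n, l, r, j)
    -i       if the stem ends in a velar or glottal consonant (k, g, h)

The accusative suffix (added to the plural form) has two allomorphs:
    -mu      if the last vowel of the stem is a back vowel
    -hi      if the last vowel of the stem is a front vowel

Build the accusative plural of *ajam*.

ajamnihi

Since the final consonant of *ajam* is /m/ (labial), it takes -ni, giving *ajamni*.
Since the last vowel of the plural form *ajamni* is /i/ (a front vowel), it takes -hi, giving *ajamnihi*.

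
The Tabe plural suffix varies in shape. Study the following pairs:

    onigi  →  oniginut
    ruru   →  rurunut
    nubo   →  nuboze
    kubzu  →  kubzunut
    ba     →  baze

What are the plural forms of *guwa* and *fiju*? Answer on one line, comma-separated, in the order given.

Looking at the last vowel of each stem: -nut when the last vowel of the stem is a high vowel (*onigi*, *ruru*, *kubzu*); -ze when the last vowel of the stem is a non-high vowel (*nubo*, *ba*).
*guwa* — last vowel /a/ (a non-high vowel) → -ze → *guwaze*.
*fiju*: last vowel = /u/, a high vowel → -nut → *fijunut*.

guwaze, fijunut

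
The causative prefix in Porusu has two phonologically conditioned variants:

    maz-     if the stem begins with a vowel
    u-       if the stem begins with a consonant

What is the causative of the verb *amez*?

Since the first sound of *amez* is /a/ (a vowel), it takes maz-, giving *mazamez*.

mazamez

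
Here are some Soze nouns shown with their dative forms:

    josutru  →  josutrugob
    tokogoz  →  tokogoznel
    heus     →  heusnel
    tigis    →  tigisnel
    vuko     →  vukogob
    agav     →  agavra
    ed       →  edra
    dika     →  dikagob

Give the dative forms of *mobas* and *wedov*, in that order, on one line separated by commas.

The suffix is conditioned by the final sound: -nel when the stem ends in a sibilant (*tokogoz*, *heus*, *tigis*); -ra when the stem ends in a non-sibilant consonant (*agav*, *ed*); -gob when the stem ends in a vowel (*josutru*, *vuko*, *dika*).
*mobas*: final sound = /s/, a sibilant → -nel → *mobasnel*.
Since the final sound of *wedov* is /v/ (a non-sibilant consonant), it takes -ra, giving *wedovra*.

mobasnel, wedovra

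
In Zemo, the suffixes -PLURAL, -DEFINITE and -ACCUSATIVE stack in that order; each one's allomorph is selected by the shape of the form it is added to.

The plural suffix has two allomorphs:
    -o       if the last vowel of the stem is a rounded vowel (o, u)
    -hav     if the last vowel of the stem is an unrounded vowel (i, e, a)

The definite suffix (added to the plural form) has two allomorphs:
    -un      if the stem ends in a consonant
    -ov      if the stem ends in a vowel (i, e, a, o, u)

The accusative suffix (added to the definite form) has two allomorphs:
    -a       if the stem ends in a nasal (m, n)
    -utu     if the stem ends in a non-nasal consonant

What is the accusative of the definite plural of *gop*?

gopoovutu

*gop* — last vowel /o/ (a rounded vowel) → -o → *gopo*.
The final sound of the plural form *gopo* is /o/, which is a vowel, so the definite suffix is -ov, giving *gopoov*.
Since the final consonant of the definite form *gopoov* is /v/ (non-nasal), it takes -utu, giving *gopoovutu*.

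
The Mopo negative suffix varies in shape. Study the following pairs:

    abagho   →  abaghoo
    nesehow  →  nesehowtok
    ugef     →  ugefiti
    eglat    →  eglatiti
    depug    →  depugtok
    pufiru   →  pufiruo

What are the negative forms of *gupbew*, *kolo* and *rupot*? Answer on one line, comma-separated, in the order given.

Looking at the final sound of each stem: -iti when the stem ends in a voiceless consonant (*ugef*, *eglat*); -tok when the stem ends in a voiced consonant (*nesehow*, *depug*); -o when the stem ends in a vowel (*abagho*, *pufiru*).
Since the final sound of *gupbew* is /w/ (a voiced consonant), it takes -tok, giving *gupbewtok*.
Since the final sound of *kolo* is /o/ (a vowel), it takes -o, giving *koloo*.
The final sound of *rupot* is /t/, which is a voiceless consonant, so the suffix is -iti, giving *rupotiti*.

gupbewtok, koloo, rupotiti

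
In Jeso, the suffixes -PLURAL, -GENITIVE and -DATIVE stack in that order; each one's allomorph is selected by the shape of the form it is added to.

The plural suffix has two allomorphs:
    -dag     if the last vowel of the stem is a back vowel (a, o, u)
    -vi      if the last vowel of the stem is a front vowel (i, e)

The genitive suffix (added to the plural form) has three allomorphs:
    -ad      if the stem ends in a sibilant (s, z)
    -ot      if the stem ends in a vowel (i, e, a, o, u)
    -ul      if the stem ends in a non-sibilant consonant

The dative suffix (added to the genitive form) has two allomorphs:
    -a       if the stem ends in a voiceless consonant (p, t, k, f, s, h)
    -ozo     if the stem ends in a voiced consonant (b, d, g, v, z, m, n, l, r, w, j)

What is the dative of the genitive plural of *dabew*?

Since the last vowel of *dabew* is /e/ (a front vowel), it takes -vi, giving *dabewvi*.
Since the final sound of the plural form *dabewvi* is /i/ (a vowel), it takes -ot, giving *dabewviot*.
The final consonant of the genitive form *dabewviot* is /t/, which is voiceless, so the dative suffix is -a, giving *dabewviota*.

dabewviota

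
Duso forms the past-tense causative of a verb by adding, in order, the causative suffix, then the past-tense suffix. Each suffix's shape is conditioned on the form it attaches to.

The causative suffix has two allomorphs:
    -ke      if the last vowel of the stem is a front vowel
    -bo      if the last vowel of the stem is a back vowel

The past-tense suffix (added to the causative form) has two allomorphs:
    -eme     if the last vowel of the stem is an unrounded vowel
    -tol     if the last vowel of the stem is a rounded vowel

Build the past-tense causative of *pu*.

pubotol

*pu*: last vowel = /u/, a back vowel → -bo → *pubo*.
The causative form *pubo* — last vowel /o/ (a rounded vowel) → -tol → *pubotol*.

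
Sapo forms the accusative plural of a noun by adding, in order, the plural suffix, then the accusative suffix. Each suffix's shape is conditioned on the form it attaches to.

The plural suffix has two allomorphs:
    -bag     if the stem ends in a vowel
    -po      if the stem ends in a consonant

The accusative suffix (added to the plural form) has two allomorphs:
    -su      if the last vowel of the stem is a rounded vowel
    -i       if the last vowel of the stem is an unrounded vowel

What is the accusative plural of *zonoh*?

zonohposu

*zonoh*: final sound = /h/, a consonant → -po → *zonohpo*.
The last vowel of the plural form *zonohpo* is /o/, which is a rounded vowel, so the accusative suffix is -su, giving *zonohposu*.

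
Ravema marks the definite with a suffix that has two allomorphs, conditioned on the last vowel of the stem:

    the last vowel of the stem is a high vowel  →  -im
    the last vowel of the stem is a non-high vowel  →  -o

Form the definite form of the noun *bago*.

The last vowel of *bago* is /o/, which is a non-high vowel, so the suffix is -o, giving *bagoo*.

bagoo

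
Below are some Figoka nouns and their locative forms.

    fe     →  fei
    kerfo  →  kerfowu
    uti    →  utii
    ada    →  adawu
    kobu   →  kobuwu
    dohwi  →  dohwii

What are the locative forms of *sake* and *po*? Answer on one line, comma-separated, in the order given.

sakei, powu

The pattern is front/back vowel harmony: -i when the last vowel of the stem is a front vowel (*fe*, *uti*, *dohwi*); -wu when the last vowel of the stem is a back vowel (*kerfo*, *ada*, *kobu*).
*sake* — last vowel /e/ (a front vowel) → -i → *sakei*.
*po* — last vowel /o/ (a back vowel) → -wu → *powu*.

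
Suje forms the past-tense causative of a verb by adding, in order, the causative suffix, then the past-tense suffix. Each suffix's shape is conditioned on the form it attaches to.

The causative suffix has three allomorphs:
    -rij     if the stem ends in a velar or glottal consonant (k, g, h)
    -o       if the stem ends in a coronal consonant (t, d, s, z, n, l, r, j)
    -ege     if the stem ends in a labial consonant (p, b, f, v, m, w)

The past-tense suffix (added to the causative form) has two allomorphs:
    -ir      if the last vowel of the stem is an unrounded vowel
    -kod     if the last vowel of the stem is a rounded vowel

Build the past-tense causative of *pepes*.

The final consonant of *pepes* is /s/, which is coronal, so the causative suffix is -o, giving *pepeso*.
The last vowel of the causative form *pepeso* is /o/, which is a rounded vowel, so the past-tense suffix is -kod, giving *pepesokod*.

pepesokod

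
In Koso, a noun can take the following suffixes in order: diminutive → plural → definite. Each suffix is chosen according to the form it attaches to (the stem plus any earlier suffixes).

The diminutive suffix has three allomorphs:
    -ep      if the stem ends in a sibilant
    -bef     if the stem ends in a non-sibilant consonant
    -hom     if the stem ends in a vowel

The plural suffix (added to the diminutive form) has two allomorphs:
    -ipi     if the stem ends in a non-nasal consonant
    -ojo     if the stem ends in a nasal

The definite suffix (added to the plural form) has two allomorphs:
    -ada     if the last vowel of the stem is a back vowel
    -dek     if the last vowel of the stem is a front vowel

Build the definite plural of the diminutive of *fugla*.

The final sound of *fugla* is /a/, which is a vowel, so the diminutive suffix is -hom, giving *fuglahom*.
The diminutive form *fuglahom* — final consonant /m/ (a nasal) → -ojo → *fuglahomojo*.
The plural form *fuglahomojo*: last vowel = /o/, a back vowel → -ada → *fuglahomojoada*.

fuglahomojoada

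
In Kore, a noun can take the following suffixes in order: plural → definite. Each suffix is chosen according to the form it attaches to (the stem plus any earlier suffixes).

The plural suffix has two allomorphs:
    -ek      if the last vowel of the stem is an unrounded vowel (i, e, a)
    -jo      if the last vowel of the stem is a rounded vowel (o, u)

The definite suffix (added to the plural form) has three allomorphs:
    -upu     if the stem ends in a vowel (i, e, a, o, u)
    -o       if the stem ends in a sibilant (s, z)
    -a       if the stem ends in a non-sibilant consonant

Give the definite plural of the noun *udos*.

udosjoupu

*udos* — last vowel /o/ (a rounded vowel) → -jo → *udosjo*.
The plural form *udosjo* — final sound /o/ (a vowel) → -upu → *udosjoupu*.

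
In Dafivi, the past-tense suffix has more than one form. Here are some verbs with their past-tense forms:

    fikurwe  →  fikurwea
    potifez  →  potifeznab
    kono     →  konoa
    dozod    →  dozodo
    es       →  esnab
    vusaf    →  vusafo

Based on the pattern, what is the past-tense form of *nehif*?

The pattern is sibilance of the final sound: -nab when the stem ends in a sibilant (*potifez*, *es*); -o when the stem ends in a non-sibilant consonant (*dozod*, *vusaf*); -a when the stem ends in a vowel (*fikurwe*, *kono*).
Since the final sound of *nehif* is /f/ (a non-sibilant consonant), it takes -o, giving *nehifo*.

nehifo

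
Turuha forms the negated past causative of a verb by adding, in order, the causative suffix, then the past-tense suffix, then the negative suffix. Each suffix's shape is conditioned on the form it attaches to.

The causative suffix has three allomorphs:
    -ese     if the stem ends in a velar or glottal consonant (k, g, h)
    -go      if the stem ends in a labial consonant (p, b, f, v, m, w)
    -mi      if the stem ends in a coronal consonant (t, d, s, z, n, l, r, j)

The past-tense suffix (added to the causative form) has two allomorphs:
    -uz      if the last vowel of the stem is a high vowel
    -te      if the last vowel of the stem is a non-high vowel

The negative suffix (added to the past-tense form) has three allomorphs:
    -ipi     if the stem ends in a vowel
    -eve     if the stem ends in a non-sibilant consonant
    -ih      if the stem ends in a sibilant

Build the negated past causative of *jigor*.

*jigor*: final consonant = /r/, coronal → -mi → *jigormi*.
The last vowel of the causative form *jigormi* is /i/, which is a high vowel, so the past-tense suffix is -uz, giving *jigormiuz*.
Since the final sound of the past-tense form *jigormiuz* is /z/ (a sibilant), it takes -ih, giving *jigormiuzih*.

jigormiuzih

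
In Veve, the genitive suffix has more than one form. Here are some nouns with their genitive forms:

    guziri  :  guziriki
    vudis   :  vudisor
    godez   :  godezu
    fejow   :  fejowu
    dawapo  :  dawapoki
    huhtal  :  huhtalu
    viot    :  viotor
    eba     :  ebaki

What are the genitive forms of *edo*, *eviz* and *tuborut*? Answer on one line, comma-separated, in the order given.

The alternation tracks the final sound of the stem — -or when the stem ends in a voiceless consonant (*vudis*, *viot*); -u when the stem ends in a voiced consonant (*godez*, *fejow*, *huhtal*); -ki when the stem ends in a vowel (*guziri*, *dawapo*, *eba*).
*edo*: final sound = /o/, a vowel → -ki → *edoki*.
*eviz* — final sound /z/ (a voiced consonant) → -u → *evizu*.
*tuborut*: final sound = /t/, a voiceless consonant → -or → *tuborutor*.

edoki, evizu, tuborutor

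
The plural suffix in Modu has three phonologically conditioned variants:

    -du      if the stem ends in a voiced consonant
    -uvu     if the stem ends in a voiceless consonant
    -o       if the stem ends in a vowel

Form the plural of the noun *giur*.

giurdu

*giur*: final sound = /r/, a voiced consonant → -du → *giurdu*.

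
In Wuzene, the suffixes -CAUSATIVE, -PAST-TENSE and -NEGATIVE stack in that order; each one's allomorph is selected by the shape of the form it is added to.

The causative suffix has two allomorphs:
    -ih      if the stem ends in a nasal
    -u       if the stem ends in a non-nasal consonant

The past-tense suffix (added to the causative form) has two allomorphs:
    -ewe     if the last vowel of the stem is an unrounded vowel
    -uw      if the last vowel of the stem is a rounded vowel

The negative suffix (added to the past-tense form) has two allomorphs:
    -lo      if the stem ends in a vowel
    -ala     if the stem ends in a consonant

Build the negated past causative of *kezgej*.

The final consonant of *kezgej* is /j/, which is non-nasal, so the causative suffix is -u, giving *kezgeju*.
The causative form *kezgeju* — last vowel /u/ (a rounded vowel) → -uw → *kezgejuuw*.
The past-tense form *kezgejuuw* — final sound /w/ (a consonant) → -ala → *kezgejuuwala*.

kezgejuuwala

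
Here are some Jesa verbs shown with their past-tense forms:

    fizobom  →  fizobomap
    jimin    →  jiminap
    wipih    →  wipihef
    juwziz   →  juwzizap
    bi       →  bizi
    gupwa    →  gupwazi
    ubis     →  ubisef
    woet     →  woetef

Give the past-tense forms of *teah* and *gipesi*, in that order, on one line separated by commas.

Looking at the final sound of each stem: -ef when the stem ends in a voiceless consonant (*wipih*, *ubis*, *woet*); -ap when the stem ends in a voiced consonant (*fizobom*, *jimin*, *juwziz*); -zi when the stem ends in a vowel (*bi*, *gupwa*).
*teah*: final sound = /h/, a voiceless consonant → -ef → *teahef*.
The final sound of *gipesi* is /i/, which is a vowel, so the suffix is -zi, giving *gipesizi*.

teahef, gipesizi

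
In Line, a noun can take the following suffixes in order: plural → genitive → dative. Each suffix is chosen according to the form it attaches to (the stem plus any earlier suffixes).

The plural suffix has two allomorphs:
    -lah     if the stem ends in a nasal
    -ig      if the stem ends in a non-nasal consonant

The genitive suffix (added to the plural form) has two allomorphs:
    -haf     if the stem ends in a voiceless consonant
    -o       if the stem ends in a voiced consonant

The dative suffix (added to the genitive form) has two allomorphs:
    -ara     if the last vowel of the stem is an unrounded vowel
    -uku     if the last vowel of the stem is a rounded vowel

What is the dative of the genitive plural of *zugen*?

*zugen*: final consonant = /n/, a nasal → -lah → *zugenlah*.
The plural form *zugenlah* — final consonant /h/ (voiceless) → -haf → *zugenlahhaf*.
The genitive form *zugenlahhaf*: last vowel = /a/, an unrounded vowel → -ara → *zugenlahhafara*.

zugenlahhafara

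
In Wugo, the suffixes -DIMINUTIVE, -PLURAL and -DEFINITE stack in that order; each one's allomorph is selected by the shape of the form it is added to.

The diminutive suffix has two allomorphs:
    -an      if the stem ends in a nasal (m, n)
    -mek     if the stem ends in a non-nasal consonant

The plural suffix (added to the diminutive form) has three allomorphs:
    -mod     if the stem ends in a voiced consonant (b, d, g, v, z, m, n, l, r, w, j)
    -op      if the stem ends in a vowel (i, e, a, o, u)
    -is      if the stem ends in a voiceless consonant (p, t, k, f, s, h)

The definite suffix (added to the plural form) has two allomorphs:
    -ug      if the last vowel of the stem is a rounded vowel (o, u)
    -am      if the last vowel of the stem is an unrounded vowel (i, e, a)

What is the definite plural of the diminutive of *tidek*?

Since the final consonant of *tidek* is /k/ (non-nasal), it takes -mek, giving *tidekmek*.
The diminutive form *tidekmek* — final sound /k/ (a voiceless consonant) → -is → *tidekmekis*.
The plural form *tidekmekis* — last vowel /i/ (an unrounded vowel) → -am → *tidekmekisam*.

tidekmekisam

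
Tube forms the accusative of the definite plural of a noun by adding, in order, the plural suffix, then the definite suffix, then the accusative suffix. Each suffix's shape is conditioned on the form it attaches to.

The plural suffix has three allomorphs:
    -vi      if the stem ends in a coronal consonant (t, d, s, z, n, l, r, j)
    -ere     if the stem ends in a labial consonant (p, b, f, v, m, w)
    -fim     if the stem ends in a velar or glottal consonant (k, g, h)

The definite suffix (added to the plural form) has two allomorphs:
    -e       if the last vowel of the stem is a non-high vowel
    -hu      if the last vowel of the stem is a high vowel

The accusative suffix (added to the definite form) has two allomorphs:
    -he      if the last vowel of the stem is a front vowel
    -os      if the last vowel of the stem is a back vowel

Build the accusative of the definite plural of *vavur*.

vavurvihuos

*vavur*: final consonant = /r/, coronal → -vi → *vavurvi*.
Since the last vowel of the plural form *vavurvi* is /i/ (a high vowel), it takes -hu, giving *vavurvihu*.
The definite form *vavurvihu* — last vowel /u/ (a back vowel) → -os → *vavurvihuos*.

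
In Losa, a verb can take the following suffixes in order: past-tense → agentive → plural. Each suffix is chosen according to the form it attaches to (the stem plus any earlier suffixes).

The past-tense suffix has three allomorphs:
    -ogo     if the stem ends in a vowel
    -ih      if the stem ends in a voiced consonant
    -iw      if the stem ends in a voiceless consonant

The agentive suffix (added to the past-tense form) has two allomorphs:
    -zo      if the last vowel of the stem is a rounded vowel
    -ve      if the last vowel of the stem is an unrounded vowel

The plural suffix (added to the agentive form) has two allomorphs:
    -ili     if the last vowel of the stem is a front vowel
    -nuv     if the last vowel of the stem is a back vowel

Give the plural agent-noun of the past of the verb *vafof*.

vafofiwveili

*vafof*: final sound = /f/, a voiceless consonant → -iw → *vafofiw*.
The past-tense form *vafofiw* — last vowel /i/ (an unrounded vowel) → -ve → *vafofiwve*.
Since the last vowel of the agentive form *vafofiwve* is /e/ (a front vowel), it takes -ili, giving *vafofiwveili*.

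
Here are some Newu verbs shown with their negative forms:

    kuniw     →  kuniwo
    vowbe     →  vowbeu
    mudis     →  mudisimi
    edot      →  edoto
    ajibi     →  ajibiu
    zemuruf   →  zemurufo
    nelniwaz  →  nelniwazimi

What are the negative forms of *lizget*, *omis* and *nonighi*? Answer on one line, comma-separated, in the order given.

The alternation tracks the final sound of the stem — -imi when the stem ends in a sibilant (*mudis*, *nelniwaz*); -o when the stem ends in a non-sibilant consonant (*kuniw*, *edot*, *zemuruf*); -u when the stem ends in a vowel (*vowbe*, *ajibi*).
*lizget* — final sound /t/ (a non-sibilant consonant) → -o → *lizgeto*.
*omis* — final sound /s/ (a sibilant) → -imi → *omisimi*.
Since the final sound of *nonighi* is /i/ (a vowel), it takes -u, giving *nonighiu*.

lizgeto, omisimi, nonighiu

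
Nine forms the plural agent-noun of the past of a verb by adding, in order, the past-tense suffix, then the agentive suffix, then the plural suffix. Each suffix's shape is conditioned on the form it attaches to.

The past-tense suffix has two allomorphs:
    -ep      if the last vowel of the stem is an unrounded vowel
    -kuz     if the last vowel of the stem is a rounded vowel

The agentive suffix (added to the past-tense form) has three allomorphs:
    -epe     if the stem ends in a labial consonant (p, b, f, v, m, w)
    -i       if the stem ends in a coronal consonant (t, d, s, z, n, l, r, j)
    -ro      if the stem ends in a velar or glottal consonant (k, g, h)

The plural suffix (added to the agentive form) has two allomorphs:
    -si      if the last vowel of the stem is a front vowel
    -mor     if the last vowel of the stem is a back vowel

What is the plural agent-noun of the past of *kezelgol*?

kezelgolkuzisi

*kezelgol* — last vowel /o/ (a rounded vowel) → -kuz → *kezelgolkuz*.
The past-tense form *kezelgolkuz*: final consonant = /z/, coronal → -i → *kezelgolkuzi*.
Since the last vowel of the agentive form *kezelgolkuzi* is /i/ (a front vowel), it takes -si, giving *kezelgolkuzisi*.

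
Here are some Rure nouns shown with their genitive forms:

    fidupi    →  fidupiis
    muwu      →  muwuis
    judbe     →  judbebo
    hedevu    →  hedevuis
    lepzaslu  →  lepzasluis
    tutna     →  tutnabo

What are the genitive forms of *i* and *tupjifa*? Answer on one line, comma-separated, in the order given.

iis, tupjifabo

The pattern is height harmony: -is when the last vowel of the stem is a high vowel (*fidupi*, *muwu*, *hedevu*, *lepzaslu*); -bo when the last vowel of the stem is a non-high vowel (*judbe*, *tutna*).
*i* — last vowel /i/ (a high vowel) → -is → *iis*.
The last vowel of *tupjifa* is /a/, which is a non-high vowel, so the suffix is -bo, giving *tupjifabo*.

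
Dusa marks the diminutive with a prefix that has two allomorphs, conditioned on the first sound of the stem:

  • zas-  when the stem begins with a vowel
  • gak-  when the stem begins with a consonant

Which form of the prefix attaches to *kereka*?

gak-

*kereka* — first sound /k/ (a consonant) → gak-.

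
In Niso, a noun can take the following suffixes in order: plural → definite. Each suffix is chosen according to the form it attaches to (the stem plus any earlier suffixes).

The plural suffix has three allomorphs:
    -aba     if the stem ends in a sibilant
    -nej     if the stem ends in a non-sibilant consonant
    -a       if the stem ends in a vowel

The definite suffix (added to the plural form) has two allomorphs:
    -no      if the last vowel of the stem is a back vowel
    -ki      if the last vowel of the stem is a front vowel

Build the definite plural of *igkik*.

igkiknejki

*igkik* — final sound /k/ (a non-sibilant consonant) → -nej → *igkiknej*.
The plural form *igkiknej*: last vowel = /e/, a front vowel → -ki → *igkiknejki*.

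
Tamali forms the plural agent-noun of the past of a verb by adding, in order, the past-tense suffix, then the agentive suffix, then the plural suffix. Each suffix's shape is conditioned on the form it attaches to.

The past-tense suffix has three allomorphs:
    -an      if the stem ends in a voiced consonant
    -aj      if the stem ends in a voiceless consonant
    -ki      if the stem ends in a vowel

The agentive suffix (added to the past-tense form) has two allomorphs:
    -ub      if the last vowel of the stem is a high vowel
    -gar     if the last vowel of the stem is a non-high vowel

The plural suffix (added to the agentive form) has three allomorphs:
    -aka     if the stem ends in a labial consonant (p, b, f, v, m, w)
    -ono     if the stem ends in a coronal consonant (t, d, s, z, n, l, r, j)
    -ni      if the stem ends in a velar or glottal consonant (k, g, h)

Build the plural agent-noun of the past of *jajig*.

*jajig* — final sound /g/ (a voiced consonant) → -an → *jajigan*.
Since the last vowel of the past-tense form *jajigan* is /a/ (a non-high vowel), it takes -gar, giving *jajigangar*.
The agentive form *jajigangar*: final consonant = /r/, coronal → -ono → *jajigangarono*.

jajigangarono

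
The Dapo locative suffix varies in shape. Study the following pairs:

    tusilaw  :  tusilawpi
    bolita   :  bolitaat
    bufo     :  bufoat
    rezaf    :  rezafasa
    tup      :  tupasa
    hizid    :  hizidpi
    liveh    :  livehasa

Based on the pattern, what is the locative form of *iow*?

iowpi

The pattern is voicing of the final sound: -asa when the stem ends in a voiceless consonant (*rezaf*, *tup*, *liveh*); -pi when the stem ends in a voiced consonant (*tusilaw*, *hizid*); -at when the stem ends in a vowel (*bolita*, *bufo*).
Since the final sound of *iow* is /w/ (a voiced consonant), it takes -pi, giving *iowpi*.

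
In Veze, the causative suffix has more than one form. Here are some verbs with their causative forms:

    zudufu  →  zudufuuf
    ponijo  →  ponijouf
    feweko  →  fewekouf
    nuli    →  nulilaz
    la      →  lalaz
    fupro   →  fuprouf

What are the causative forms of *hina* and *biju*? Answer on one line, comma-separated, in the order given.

The suffix is conditioned by the last vowel: -uf when the last vowel of the stem is a rounded vowel (*zudufu*, *ponijo*, *feweko*, *fupro*); -laz when the last vowel of the stem is an unrounded vowel (*nuli*, *la*).
*hina* — last vowel /a/ (an unrounded vowel) → -laz → *hinalaz*.
*biju* — last vowel /u/ (a rounded vowel) → -uf → *bijuuf*.

hinalaz, bijuuf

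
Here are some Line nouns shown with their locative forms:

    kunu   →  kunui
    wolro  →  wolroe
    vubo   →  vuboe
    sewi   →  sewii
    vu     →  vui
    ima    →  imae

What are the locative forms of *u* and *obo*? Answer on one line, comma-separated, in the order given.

ui, oboe

The suffix is conditioned by the last vowel: -i when the last vowel of the stem is a high vowel (*kunu*, *sewi*, *vu*); -e when the last vowel of the stem is a non-high vowel (*wolro*, *vubo*, *ima*).
The last vowel of *u* is /u/, which is a high vowel, so the suffix is -i, giving *ui*.
*obo*: last vowel = /o/, a non-high vowel → -e → *oboe*.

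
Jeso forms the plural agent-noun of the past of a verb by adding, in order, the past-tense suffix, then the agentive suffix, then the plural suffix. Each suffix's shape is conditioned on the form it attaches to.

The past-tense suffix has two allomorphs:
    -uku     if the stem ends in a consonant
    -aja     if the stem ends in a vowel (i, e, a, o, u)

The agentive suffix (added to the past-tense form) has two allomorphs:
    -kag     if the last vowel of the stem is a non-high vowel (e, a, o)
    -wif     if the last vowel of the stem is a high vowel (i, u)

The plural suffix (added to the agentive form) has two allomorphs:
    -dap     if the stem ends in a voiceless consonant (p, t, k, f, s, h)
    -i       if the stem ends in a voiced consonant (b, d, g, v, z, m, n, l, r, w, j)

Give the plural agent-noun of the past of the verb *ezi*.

eziajakagi

The final sound of *ezi* is /i/, which is a vowel, so the past-tense suffix is -aja, giving *eziaja*.
Since the last vowel of the past-tense form *eziaja* is /a/ (a non-high vowel), it takes -kag, giving *eziajakag*.
The agentive form *eziajakag* — final consonant /g/ (voiced) → -i → *eziajakagi*.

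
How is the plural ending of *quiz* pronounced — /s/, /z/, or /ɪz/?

The stem *quiz* ends in a sibilant (/s, z, ʃ, ʒ, tʃ, dʒ/).
The plural suffix surfaces as /ɪz/ after sibilants, /s/ after other voiceless consonants, and /z/ after other voiced sounds.
So the plural -s on *quiz* is pronounced /ɪz/.

/ɪz/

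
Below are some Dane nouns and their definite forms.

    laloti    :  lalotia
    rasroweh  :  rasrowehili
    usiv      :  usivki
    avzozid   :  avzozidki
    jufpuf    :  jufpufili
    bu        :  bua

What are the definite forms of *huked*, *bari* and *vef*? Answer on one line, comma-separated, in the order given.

The pattern is voicing of the final sound: -ili when the stem ends in a voiceless consonant (*rasroweh*, *jufpuf*); -ki when the stem ends in a voiced consonant (*usiv*, *avzozid*); -a when the stem ends in a vowel (*laloti*, *bu*).
The final sound of *huked* is /d/, which is a voiced consonant, so the suffix is -ki, giving *hukedki*.
Since the final sound of *bari* is /i/ (a vowel), it takes -a, giving *baria*.
Since the final sound of *vef* is /f/ (a voiceless consonant), it takes -ili, giving *vefili*.

hukedki, baria, vefili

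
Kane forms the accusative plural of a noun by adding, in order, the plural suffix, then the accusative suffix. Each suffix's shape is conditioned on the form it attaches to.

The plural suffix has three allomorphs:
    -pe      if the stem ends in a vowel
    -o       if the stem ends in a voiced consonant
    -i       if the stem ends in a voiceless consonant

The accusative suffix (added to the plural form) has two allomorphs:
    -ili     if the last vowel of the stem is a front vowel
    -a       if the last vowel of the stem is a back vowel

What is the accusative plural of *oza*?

ozapeili

The final sound of *oza* is /a/, which is a vowel, so the plural suffix is -pe, giving *ozape*.
The plural form *ozape*: last vowel = /e/, a front vowel → -ili → *ozapeili*.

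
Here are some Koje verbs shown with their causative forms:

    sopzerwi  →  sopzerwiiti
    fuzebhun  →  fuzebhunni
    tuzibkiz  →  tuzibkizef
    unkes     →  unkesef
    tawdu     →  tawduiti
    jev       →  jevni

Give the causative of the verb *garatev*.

The alternation tracks the final sound of the stem — -ef when the stem ends in a sibilant (*tuzibkiz*, *unkes*); -ni when the stem ends in a non-sibilant consonant (*fuzebhun*, *jev*); -iti when the stem ends in a vowel (*sopzerwi*, *tawdu*).
The final sound of *garatev* is /v/, which is a non-sibilant consonant, so the suffix is -ni, giving *garatevni*.

garatevni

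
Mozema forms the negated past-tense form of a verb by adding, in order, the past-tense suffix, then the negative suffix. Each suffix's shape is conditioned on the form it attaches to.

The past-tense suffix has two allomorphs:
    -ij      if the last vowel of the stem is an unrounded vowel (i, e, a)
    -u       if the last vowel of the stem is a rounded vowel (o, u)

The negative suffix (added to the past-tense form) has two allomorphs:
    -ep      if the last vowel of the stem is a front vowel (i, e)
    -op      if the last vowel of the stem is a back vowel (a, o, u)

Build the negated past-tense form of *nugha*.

nughaijep

*nugha* — last vowel /a/ (an unrounded vowel) → -ij → *nughaij*.
The past-tense form *nughaij* — last vowel /i/ (a front vowel) → -ep → *nughaijep*.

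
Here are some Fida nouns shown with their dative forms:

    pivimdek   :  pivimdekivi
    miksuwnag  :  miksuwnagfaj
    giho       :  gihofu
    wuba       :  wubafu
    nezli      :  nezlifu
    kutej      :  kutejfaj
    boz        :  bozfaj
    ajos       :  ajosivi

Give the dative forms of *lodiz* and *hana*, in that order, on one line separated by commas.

The alternation tracks the final sound of the stem — -ivi when the stem ends in a voiceless consonant (*pivimdek*, *ajos*); -faj when the stem ends in a voiced consonant (*miksuwnag*, *kutej*, *boz*); -fu when the stem ends in a vowel (*giho*, *wuba*, *nezli*).
The final sound of *lodiz* is /z/, which is a voiced consonant, so the suffix is -faj, giving *lodizfaj*.
Since the final sound of *hana* is /a/ (a vowel), it takes -fu, giving *hanafu*.

lodizfaj, hanafu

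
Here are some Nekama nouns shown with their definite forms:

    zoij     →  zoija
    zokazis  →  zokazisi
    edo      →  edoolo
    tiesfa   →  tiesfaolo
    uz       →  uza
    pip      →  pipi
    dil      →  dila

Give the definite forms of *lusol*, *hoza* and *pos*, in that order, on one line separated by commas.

The alternation tracks the final sound of the stem — -i when the stem ends in a voiceless consonant (*zokazis*, *pip*); -a when the stem ends in a voiced consonant (*zoij*, *uz*, *dil*); -olo when the stem ends in a vowel (*edo*, *tiesfa*).
The final sound of *lusol* is /l/, which is a voiced consonant, so the suffix is -a, giving *lusola*.
*hoza* — final sound /a/ (a vowel) → -olo → *hozaolo*.
Since the final sound of *pos* is /s/ (a voiceless consonant), it takes -i, giving *posi*.

lusola, hozaolo, posi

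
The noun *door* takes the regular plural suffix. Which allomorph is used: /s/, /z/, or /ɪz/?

The stem *door* ends in a voiced non-sibilant sound.
The plural suffix surfaces as /ɪz/ after sibilants, /s/ after other voiceless consonants, and /z/ after other voiced sounds.
So the plural -s on *door* is pronounced /z/.

/z/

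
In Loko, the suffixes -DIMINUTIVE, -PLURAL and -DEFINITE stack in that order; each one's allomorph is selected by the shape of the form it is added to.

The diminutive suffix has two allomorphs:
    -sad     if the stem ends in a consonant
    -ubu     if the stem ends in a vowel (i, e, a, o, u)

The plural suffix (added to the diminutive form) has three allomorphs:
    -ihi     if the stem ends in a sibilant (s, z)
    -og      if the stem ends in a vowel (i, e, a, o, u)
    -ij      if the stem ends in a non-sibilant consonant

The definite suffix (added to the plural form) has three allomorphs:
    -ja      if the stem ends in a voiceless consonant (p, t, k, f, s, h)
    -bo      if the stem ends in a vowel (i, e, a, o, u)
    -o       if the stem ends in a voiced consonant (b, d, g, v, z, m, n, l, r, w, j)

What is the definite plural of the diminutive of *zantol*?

*zantol*: final sound = /l/, a consonant → -sad → *zantolsad*.
The diminutive form *zantolsad* — final sound /d/ (a non-sibilant consonant) → -ij → *zantolsadij*.
Since the final sound of the plural form *zantolsadij* is /j/ (a voiced consonant), it takes -o, giving *zantolsadijo*.

zantolsadijo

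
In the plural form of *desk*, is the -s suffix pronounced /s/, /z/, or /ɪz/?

The stem *desk* ends in a voiceless non-sibilant consonant.
The plural suffix surfaces as /ɪz/ after sibilants, /s/ after other voiceless consonants, and /z/ after other voiced sounds.
So the plural -s on *desk* is pronounced /s/.

/s/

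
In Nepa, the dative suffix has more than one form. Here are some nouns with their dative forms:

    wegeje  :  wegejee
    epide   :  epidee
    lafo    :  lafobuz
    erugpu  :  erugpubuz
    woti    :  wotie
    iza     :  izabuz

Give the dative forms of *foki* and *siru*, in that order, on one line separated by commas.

The alternation tracks the last vowel of the stem — -e when the last vowel of the stem is a front vowel (*wegeje*, *epide*, *woti*); -buz when the last vowel of the stem is a back vowel (*lafo*, *erugpu*, *iza*).
The last vowel of *foki* is /i/, which is a front vowel, so the suffix is -e, giving *fokie*.
The last vowel of *siru* is /u/, which is a back vowel, so the suffix is -buz, giving *sirubuz*.

fokie, sirubuz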